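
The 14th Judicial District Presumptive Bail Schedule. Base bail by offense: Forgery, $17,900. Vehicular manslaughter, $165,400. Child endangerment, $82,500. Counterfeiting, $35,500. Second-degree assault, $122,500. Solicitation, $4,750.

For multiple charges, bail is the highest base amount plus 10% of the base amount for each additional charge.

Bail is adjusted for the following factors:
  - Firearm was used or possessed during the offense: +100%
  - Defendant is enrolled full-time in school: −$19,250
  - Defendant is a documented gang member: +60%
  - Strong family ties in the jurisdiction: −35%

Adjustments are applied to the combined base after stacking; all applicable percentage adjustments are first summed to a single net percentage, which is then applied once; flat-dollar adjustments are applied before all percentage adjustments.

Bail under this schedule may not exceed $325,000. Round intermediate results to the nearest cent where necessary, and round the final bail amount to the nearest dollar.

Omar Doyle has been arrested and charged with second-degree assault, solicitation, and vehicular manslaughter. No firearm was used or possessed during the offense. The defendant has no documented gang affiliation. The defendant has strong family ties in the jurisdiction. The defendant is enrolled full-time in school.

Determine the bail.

Base amounts from the schedule: second-degree assault $122,500; solicitation $4,750; vehicular manslaughter $165,400.
Stacking rule: highest base plus 10% of each additional charge. Highest is vehicular manslaughter at $165,400. Additional: $122,500 × 10% = $12,250; $4,750 × 10% = $475. Combined base = $165,400 + $12,725 = $178,125.
Defendant is enrolled full-time in school (−$19,250 flat): $178,125 − $19,250 = $158,875.
Strong family ties in the jurisdiction (−35%): $158,875 × 0.65 = $103,268.75.
$103,268.75 is within the $325,000 maximum.
Rounded to the nearest dollar: $103,269.

$103,269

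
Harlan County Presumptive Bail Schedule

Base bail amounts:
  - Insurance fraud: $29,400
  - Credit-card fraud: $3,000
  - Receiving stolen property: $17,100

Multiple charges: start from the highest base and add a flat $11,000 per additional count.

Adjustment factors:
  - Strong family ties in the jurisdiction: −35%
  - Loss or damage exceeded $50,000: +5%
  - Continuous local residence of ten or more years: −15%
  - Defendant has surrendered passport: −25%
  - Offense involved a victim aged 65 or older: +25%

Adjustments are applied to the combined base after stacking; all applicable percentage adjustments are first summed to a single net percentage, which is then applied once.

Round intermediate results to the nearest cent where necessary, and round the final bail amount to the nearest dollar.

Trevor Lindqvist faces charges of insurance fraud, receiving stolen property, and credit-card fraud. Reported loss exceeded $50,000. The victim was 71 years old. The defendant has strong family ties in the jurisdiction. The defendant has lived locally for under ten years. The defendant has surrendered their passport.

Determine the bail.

Base amounts from the schedule: insurance fraud $29,400; receiving stolen property $17,100; credit-card fraud $3,000.
Stacking rule: highest base plus $11,000 per additional charge. Highest is insurance fraud at $29,400; 2 additional charges → +$22,000. Combined base = $51,400.
Net percentage adjustment: −35% +5% −25% +25% = −30%. $51,400 × 0.7 = $35,980.

$35,980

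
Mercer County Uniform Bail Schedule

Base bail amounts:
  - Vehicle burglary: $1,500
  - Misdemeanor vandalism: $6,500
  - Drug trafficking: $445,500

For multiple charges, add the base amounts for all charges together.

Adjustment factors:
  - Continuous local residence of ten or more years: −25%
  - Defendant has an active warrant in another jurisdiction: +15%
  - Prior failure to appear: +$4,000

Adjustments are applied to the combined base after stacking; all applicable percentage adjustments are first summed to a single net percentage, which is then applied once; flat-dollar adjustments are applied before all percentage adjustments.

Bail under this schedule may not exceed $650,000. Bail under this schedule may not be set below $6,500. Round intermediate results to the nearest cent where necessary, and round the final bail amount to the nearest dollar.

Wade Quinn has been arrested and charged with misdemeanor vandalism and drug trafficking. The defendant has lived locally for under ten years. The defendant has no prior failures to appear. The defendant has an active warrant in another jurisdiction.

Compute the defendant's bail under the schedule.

$519,800

Base amounts from the schedule: misdemeanor vandalism $6,500; drug trafficking $445,500.
Stacking rule: sum of all bases. $6,500 + $445,500 = $452,000.
Defendant has an active warrant in another jurisdiction (+15%): $452,000 × 1.15 = $519,800.
$519,800 is within the $650,000 maximum.
$519,800 is at or above the $6,500 minimum.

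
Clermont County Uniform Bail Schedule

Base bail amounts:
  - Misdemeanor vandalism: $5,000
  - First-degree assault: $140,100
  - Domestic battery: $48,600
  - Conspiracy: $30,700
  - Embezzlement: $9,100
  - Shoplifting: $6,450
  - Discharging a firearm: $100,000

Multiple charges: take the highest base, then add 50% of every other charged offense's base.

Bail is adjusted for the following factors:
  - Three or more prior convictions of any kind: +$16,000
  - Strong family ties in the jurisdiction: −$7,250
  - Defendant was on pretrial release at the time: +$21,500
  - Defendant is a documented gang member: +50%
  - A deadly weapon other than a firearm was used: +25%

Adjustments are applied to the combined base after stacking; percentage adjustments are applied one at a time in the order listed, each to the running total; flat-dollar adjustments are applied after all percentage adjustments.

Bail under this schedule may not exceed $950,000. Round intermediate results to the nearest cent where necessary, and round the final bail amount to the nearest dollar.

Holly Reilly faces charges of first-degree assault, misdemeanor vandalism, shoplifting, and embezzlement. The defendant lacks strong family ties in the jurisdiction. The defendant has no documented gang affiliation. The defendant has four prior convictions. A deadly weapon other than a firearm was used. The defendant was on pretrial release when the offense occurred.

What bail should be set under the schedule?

Base amounts from the schedule: first-degree assault $140,100; misdemeanor vandalism $5,000; shoplifting $6,450; embezzlement $9,100.
Stacking rule: highest base plus 50% of each additional charge. Highest is first-degree assault at $140,100. Additional: $5,000 × 50% = $2,500; $6,450 × 50% = $3,225; $9,100 × 50% = $4,550. Combined base = $140,100 + $10,275 = $150,375.
A deadly weapon other than a firearm was used (+25%): $150,375 × 1.25 = $187,968.75.
Three or more prior convictions of any kind (+$16,000 flat): $187,968.75 + $16,000 = $203,968.75.
Defendant was on pretrial release at the time (+$21,500 flat): $203,968.75 + $21,500 = $225,468.75.
$225,468.75 is within the $950,000 maximum.
Rounded to the nearest dollar: $225,469.

$225,469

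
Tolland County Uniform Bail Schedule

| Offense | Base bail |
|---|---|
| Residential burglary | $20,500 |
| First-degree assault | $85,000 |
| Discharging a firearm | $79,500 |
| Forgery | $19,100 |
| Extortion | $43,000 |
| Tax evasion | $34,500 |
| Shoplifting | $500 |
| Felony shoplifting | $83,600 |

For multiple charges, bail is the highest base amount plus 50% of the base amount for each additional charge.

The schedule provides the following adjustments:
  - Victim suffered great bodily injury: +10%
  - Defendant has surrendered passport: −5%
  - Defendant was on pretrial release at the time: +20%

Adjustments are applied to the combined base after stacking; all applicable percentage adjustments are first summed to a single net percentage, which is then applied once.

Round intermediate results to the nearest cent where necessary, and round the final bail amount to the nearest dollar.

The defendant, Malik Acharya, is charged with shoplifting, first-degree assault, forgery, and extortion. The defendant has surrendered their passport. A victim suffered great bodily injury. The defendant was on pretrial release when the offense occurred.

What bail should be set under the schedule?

$145,375

Base amounts from the schedule: shoplifting $500; first-degree assault $85,000; forgery $19,100; extortion $43,000.
Stacking rule: highest base plus 50% of each additional charge. Highest is first-degree assault at $85,000. Additional: $500 × 50% = $250; $19,100 × 50% = $9,550; $43,000 × 50% = $21,500. Combined base = $85,000 + $31,300 = $116,300.
Net percentage adjustment: +10% −5% +20% = +25%. $116,300 × 1.25 = $145,375.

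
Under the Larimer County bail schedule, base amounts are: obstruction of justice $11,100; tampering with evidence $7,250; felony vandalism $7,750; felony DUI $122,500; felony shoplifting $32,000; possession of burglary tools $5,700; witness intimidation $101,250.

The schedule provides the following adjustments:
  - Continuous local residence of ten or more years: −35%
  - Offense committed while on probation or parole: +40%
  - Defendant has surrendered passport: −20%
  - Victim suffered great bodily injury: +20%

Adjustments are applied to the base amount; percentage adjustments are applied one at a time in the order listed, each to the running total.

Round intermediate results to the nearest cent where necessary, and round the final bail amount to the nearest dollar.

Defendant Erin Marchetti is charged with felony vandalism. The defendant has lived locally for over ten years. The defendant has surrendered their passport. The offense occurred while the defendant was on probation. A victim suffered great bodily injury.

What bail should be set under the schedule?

Base amounts from the schedule: felony vandalism $7,750.
Single charge. Combined base = $7,750.
Continuous local residence of ten or more years (−35%): $7,750 × 0.65 = $5,037.50.
Offense committed while on probation or parole (+40%): $5,037.50 × 1.4 = $7,052.50.
Defendant has surrendered passport (−20%): $7,052.50 × 0.8 = $5,642.
Victim suffered great bodily injury (+20%): $5,642 × 1.2 = $6,770.40.
Rounded to the nearest dollar: $6,770.

$6,770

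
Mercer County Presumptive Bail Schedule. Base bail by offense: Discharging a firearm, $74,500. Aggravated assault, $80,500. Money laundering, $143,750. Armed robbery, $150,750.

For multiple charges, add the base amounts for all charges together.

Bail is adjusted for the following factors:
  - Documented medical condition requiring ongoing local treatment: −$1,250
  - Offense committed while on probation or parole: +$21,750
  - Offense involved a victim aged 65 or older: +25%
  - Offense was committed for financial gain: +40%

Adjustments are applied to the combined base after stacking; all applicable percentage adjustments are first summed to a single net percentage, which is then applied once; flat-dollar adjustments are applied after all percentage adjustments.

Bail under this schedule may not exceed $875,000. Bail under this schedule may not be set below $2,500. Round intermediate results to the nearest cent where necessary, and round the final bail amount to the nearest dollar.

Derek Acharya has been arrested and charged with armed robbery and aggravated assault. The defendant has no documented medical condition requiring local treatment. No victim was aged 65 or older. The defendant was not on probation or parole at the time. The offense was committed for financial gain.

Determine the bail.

$323,750

Base amounts from the schedule: armed robbery $150,750; aggravated assault $80,500.
Stacking rule: sum of all bases. $150,750 + $80,500 = $231,250.
Offense was committed for financial gain (+40%): $231,250 × 1.4 = $323,750.
$323,750 is within the $875,000 maximum.
$323,750 is at or above the $2,500 minimum.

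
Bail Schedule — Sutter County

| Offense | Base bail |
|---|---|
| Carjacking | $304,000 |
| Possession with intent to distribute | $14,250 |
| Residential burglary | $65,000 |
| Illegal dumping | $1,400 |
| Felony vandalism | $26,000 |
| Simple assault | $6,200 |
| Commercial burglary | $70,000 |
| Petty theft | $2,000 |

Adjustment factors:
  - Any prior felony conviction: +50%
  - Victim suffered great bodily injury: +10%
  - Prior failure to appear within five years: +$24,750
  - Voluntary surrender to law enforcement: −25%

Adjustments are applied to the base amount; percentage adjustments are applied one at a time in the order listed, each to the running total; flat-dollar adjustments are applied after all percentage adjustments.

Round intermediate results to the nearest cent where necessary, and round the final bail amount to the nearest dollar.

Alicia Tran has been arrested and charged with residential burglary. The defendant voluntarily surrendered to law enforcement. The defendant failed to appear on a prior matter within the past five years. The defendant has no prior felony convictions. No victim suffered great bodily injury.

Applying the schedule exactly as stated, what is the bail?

Base amounts from the schedule: residential burglary $65,000.
Single charge. Combined base = $65,000.
Voluntary surrender to law enforcement (−25%): $65,000 × 0.75 = $48,750.
Prior failure to appear within five years (+$24,750 flat): $48,750 + $24,750 = $73,500.

$73,500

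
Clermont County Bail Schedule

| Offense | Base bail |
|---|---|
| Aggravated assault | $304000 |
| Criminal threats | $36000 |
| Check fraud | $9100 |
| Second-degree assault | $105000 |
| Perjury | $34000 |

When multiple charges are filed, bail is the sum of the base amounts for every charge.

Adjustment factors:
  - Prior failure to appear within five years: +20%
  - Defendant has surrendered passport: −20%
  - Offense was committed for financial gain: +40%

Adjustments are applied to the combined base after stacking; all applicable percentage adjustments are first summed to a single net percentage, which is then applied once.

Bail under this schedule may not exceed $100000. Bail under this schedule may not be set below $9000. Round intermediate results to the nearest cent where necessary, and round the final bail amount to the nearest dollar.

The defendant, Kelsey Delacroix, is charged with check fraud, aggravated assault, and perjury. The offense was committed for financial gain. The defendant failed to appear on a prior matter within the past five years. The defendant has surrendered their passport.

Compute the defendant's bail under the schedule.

Base amounts from the schedule: check fraud $9100; aggravated assault $304000; perjury $34000.
Stacking rule: sum of all bases. $9100 + $304000 + $34000 = $347100.
Net percentage adjustment: +20% −20% +40% = +40%. $347100 × 1.4 = $485940.
Result $485940 exceeds the maximum of $100000; bail is capped at $100000.
$100000 is at or above the $9000 minimum.

$100000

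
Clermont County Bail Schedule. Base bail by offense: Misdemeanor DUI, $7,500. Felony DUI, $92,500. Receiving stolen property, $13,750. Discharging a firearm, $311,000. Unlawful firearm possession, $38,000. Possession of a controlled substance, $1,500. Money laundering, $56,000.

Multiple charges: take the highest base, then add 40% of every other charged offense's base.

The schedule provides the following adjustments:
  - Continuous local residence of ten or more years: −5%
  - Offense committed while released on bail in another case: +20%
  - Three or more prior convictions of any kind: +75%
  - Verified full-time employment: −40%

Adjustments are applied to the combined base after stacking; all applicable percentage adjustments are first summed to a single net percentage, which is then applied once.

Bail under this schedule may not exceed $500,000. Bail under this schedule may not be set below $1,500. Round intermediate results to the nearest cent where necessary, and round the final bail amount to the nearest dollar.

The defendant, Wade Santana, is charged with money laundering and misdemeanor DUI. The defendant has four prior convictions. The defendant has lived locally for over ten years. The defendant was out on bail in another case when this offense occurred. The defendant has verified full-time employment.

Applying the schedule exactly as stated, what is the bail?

Base amounts from the schedule: money laundering $56,000; misdemeanor DUI $7,500.
Stacking rule: highest base plus 40% of each additional charge. Highest is money laundering at $56,000. Additional: $7,500 × 40% = $3,000. Combined base = $56,000 + $3,000 = $59,000.
Net percentage adjustment: −5% +20% +75% −40% = +50%. $59,000 × 1.5 = $88,500.
$88,500 is within the $500,000 maximum.
$88,500 is at or above the $1,500 minimum.

$88,500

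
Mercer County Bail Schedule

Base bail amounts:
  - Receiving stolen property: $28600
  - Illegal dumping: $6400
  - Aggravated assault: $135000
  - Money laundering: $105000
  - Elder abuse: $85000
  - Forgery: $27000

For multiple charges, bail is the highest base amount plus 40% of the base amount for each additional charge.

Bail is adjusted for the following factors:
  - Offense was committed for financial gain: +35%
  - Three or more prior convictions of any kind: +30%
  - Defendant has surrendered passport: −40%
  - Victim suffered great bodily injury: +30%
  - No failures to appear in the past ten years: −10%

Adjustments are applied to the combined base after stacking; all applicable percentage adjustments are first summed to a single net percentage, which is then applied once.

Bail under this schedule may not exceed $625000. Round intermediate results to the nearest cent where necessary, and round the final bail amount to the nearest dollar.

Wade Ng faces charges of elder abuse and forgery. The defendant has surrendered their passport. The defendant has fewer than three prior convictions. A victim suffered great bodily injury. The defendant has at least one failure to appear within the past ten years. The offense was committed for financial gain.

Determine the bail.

$119750

Base amounts from the schedule: elder abuse $85000; forgery $27000.
Stacking rule: highest base plus 40% of each additional charge. Highest is elder abuse at $85000. Additional: $27000 × 40% = $10800. Combined base = $85000 + $10800 = $95800.
Net percentage adjustment: +35% −40% +30% = +25%. $95800 × 1.25 = $119750.
$119750 is within the $625000 maximum.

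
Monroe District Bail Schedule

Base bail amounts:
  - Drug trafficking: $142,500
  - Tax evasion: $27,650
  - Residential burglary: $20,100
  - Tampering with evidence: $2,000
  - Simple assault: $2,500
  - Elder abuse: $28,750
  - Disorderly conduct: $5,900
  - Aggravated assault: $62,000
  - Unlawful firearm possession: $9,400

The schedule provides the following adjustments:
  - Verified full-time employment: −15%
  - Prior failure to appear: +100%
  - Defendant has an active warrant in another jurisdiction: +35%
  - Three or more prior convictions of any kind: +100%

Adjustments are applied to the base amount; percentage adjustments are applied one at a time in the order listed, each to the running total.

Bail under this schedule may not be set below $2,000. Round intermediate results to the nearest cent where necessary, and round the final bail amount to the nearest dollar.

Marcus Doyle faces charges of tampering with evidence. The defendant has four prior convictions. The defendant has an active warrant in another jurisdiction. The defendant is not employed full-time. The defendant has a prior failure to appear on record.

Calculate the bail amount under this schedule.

$10,800

Base amounts from the schedule: tampering with evidence $2,000.
Single charge. Combined base = $2,000.
Prior failure to appear (+100%): $2,000 × 2 = $4,000.
Defendant has an active warrant in another jurisdiction (+35%): $4,000 × 1.35 = $5,400.
Three or more prior convictions of any kind (+100%): $5,400 × 2 = $10,800.
$10,800 is at or above the $2,000 minimum.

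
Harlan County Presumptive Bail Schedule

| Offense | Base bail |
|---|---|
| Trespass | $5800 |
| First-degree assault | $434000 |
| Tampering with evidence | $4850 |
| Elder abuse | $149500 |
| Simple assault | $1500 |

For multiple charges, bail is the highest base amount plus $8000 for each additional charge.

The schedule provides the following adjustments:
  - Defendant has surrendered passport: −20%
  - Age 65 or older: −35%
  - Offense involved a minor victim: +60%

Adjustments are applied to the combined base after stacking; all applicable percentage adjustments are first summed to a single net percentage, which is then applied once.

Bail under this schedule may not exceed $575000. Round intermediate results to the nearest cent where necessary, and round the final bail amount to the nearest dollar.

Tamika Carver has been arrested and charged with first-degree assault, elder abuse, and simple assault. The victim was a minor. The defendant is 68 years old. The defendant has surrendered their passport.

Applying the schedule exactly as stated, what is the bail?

Base amounts from the schedule: first-degree assault $434000; elder abuse $149500; simple assault $1500.
Stacking rule: highest base plus $8000 per additional charge. Highest is first-degree assault at $434000; 2 additional charges → +$16000. Combined base = $450000.
Net percentage adjustment: −20% −35% +60% = +5%. $450000 × 1.05 = $472500.
$472500 is within the $575000 maximum.

$472500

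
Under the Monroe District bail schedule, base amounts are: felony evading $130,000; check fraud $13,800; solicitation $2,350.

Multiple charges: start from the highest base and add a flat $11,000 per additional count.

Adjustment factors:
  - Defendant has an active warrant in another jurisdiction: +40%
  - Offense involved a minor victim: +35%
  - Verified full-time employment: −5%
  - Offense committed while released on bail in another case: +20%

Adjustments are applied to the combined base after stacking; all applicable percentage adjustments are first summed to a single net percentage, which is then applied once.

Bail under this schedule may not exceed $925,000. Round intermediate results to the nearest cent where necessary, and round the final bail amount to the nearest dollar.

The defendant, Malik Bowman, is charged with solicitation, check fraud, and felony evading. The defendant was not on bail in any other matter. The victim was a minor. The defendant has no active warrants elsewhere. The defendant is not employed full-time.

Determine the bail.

Base amounts from the schedule: solicitation $2,350; check fraud $13,800; felony evading $130,000.
Stacking rule: highest base plus $11,000 per additional charge. Highest is felony evading at $130,000; 2 additional charges → +$22,000. Combined base = $152,000.
Offense involved a minor victim (+35%): $152,000 × 1.35 = $205,200.
$205,200 is within the $925,000 maximum.

$205,200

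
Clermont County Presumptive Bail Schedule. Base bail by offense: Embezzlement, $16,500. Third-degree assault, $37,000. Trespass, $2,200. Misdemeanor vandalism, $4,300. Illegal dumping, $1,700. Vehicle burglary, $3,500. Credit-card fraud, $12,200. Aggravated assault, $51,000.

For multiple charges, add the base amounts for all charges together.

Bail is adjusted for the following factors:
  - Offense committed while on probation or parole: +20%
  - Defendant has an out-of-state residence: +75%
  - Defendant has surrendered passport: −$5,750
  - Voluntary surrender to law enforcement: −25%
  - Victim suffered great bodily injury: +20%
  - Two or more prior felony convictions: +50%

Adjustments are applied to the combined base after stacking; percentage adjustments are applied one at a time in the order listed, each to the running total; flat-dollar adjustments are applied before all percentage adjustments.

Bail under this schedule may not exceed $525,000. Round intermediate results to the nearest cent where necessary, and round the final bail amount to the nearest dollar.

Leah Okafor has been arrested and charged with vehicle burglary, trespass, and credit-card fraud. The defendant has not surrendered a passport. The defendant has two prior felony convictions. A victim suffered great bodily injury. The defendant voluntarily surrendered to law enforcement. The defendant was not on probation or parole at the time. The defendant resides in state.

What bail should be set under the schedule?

$24,165

Base amounts from the schedule: vehicle burglary $3,500; trespass $2,200; credit-card fraud $12,200.
Stacking rule: sum of all bases. $3,500 + $2,200 + $12,200 = $17,900.
Voluntary surrender to law enforcement (−25%): $17,900 × 0.75 = $13,425.
Victim suffered great bodily injury (+20%): $13,425 × 1.2 = $16,110.
Two or more prior felony convictions (+50%): $16,110 × 1.5 = $24,165.
$24,165 is within the $525,000 maximum.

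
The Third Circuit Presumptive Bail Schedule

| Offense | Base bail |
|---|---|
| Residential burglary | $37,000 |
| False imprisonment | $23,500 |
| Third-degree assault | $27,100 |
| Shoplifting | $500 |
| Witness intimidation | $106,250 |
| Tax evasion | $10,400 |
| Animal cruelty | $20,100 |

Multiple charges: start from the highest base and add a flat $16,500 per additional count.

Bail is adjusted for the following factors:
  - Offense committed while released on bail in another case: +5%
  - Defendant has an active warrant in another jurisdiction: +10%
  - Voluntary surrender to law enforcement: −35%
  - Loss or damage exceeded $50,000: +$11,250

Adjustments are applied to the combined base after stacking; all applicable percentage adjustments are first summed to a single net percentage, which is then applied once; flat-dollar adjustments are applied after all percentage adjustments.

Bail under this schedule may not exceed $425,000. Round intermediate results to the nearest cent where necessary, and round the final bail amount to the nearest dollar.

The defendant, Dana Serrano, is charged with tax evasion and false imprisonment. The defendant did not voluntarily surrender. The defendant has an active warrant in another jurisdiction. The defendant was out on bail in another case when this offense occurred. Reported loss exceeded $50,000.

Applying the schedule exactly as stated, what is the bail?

Base amounts from the schedule: tax evasion $10,400; false imprisonment $23,500.
Stacking rule: highest base plus $16,500 per additional charge. Highest is false imprisonment at $23,500; 1 additional charge → +$16,500. Combined base = $40,000.
Net percentage adjustment: +5% +10% = +15%. $40,000 × 1.15 = $46,000.
Loss or damage exceeded $50,000 (+$11,250 flat): $46,000 + $11,250 = $57,250.
$57,250 is within the $425,000 maximum.

$57,250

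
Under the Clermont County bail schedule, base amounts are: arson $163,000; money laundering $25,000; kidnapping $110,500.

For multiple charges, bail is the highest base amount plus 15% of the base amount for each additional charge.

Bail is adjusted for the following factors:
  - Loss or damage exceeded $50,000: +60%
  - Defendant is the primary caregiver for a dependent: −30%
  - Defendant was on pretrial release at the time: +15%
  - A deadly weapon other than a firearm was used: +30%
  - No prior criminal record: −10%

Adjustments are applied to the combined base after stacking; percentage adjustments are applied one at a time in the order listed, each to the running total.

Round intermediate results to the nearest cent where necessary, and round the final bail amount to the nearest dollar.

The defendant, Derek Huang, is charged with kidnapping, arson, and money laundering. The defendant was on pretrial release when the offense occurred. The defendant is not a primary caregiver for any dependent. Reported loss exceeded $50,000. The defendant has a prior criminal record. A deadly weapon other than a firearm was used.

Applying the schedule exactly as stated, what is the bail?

Base amounts from the schedule: kidnapping $110,500; arson $163,000; money laundering $25,000.
Stacking rule: highest base plus 15% of each additional charge. Highest is arson at $163,000. Additional: $110,500 × 15% = $16,575; $25,000 × 15% = $3,750. Combined base = $163,000 + $20,325 = $183,325.
Loss or damage exceeded $50,000 (+60%): $183,325 × 1.6 = $293,320.
Defendant was on pretrial release at the time (+15%): $293,320 × 1.15 = $337,318.
A deadly weapon other than a firearm was used (+30%): $337,318 × 1.3 = $438,513.40.
Rounded to the nearest dollar: $438,513.

$438,513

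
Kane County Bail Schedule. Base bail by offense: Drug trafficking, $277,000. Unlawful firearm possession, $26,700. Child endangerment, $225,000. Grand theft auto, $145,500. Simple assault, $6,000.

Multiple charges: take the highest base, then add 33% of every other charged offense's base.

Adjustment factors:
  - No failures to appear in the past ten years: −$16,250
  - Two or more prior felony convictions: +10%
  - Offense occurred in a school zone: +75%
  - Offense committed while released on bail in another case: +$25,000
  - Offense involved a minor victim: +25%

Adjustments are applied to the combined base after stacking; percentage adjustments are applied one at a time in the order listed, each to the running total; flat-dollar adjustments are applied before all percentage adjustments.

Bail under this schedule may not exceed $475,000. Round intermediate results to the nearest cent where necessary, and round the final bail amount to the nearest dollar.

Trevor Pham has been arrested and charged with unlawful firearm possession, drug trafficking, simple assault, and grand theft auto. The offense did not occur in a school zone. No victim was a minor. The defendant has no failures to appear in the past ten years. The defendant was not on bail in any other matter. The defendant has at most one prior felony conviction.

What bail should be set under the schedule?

$319,556

Base amounts from the schedule: unlawful firearm possession $26,700; drug trafficking $277,000; simple assault $6,000; grand theft auto $145,500.
Stacking rule: highest base plus 33% of each additional charge. Highest is drug trafficking at $277,000. Additional: $26,700 × 33% = $8,811; $6,000 × 33% = $1,980; $145,500 × 33% = $48,015. Combined base = $277,000 + $58,806 = $335,806.
No failures to appear in the past ten years (−$16,250 flat): $335,806 − $16,250 = $319,556.
$319,556 is within the $475,000 maximum.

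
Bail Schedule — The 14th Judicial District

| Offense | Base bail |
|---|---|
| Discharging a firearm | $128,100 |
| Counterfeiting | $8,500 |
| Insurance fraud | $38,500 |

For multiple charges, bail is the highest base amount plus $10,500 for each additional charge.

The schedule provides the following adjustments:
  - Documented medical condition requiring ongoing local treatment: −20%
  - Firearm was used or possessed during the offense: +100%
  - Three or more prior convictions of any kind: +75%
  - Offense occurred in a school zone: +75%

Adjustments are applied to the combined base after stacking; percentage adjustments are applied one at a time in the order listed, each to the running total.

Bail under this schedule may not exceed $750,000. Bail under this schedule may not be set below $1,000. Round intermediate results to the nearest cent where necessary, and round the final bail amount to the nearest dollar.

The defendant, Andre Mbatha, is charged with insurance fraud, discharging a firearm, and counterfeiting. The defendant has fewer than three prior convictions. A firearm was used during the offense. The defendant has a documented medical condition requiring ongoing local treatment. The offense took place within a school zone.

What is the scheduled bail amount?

$417,480

Base amounts from the schedule: insurance fraud $38,500; discharging a firearm $128,100; counterfeiting $8,500.
Stacking rule: highest base plus $10,500 per additional charge. Highest is discharging a firearm at $128,100; 2 additional charges → +$21,000. Combined base = $149,100.
Documented medical condition requiring ongoing local treatment (−20%): $149,100 × 0.8 = $119,280.
Firearm was used or possessed during the offense (+100%): $119,280 × 2 = $238,560.
Offense occurred in a school zone (+75%): $238,560 × 1.75 = $417,480.
$417,480 is within the $750,000 maximum.
$417,480 is at or above the $1,000 minimum.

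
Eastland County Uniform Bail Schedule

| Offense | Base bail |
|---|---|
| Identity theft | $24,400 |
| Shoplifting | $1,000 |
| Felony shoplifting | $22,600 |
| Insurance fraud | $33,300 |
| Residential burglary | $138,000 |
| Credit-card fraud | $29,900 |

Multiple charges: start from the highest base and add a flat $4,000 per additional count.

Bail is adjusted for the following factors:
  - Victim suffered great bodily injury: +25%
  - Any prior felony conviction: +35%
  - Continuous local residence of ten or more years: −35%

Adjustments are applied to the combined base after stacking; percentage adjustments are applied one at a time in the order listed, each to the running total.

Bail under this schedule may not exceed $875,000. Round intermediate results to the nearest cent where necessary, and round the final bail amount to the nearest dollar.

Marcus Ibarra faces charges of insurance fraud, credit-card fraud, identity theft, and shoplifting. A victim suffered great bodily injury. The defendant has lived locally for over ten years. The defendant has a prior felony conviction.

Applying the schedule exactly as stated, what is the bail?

Base amounts from the schedule: insurance fraud $33,300; credit-card fraud $29,900; identity theft $24,400; shoplifting $1,000.
Stacking rule: highest base plus $4,000 per additional charge. Highest is insurance fraud at $33,300; 3 additional charges → +$12,000. Combined base = $45,300.
Victim suffered great bodily injury (+25%): $45,300 × 1.25 = $56,625.
Any prior felony conviction (+35%): $56,625 × 1.35 = $76,443.75.
Continuous local residence of ten or more years (−35%): $76,443.75 × 0.65 = $49,688.44.
$49,688.44 is within the $875,000 maximum.
Rounded to the nearest dollar: $49,688.

$49,688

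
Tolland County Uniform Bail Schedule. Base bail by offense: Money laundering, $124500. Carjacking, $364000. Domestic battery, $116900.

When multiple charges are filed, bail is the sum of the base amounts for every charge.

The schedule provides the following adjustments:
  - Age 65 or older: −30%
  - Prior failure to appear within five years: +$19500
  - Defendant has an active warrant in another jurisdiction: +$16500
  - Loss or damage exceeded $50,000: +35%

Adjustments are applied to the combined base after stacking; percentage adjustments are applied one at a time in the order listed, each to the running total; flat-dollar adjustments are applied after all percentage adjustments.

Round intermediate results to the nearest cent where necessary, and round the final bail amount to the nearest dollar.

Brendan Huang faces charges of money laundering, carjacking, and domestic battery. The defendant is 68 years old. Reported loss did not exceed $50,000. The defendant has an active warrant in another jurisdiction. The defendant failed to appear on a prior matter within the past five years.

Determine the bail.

Base amounts from the schedule: money laundering $124500; carjacking $364000; domestic battery $116900.
Stacking rule: sum of all bases. $124500 + $364000 + $116900 = $605400.
Age 65 or older (−30%): $605400 × 0.7 = $423780.
Prior failure to appear within five years (+$19500 flat): $423780 + $19500 = $443280.
Defendant has an active warrant in another jurisdiction (+$16500 flat): $443280 + $16500 = $459780.

$459780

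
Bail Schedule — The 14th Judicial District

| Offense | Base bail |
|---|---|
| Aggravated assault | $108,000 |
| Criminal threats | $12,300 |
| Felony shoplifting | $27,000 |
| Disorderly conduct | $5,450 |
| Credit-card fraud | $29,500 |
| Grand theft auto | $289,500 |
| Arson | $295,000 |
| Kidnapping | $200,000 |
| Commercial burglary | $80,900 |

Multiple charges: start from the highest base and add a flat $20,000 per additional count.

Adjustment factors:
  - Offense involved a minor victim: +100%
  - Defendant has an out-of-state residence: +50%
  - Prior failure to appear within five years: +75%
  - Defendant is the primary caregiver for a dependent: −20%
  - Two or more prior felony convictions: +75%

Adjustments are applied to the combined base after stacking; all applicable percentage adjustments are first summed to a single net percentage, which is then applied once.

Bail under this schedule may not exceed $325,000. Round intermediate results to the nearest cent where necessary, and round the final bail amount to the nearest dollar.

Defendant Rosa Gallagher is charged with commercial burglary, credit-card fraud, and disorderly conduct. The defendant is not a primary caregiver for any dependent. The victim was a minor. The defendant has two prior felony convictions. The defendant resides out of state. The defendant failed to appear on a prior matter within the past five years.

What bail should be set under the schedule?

Base amounts from the schedule: commercial burglary $80,900; credit-card fraud $29,500; disorderly conduct $5,450.
Stacking rule: highest base plus $20,000 per additional charge. Highest is commercial burglary at $80,900; 2 additional charges → +$40,000. Combined base = $120,900.
Net percentage adjustment: +100% +50% +75% +75% = +300%. $120,900 × 4 = $483,600.
Result $483,600 exceeds the maximum of $325,000; bail is capped at $325,000.

$325,000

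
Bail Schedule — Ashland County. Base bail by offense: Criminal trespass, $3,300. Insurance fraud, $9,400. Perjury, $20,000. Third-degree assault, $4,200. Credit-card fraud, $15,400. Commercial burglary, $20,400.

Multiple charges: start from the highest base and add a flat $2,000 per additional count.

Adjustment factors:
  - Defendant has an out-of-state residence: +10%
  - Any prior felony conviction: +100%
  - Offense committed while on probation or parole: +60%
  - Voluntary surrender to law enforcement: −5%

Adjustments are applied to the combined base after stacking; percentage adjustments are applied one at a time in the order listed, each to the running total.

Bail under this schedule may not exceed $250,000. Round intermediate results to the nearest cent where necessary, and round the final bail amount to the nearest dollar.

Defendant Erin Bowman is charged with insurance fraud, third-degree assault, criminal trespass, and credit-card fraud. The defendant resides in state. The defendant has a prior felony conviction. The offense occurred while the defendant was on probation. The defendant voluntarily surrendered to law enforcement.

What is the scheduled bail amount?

Base amounts from the schedule: insurance fraud $9,400; third-degree assault $4,200; criminal trespass $3,300; credit-card fraud $15,400.
Stacking rule: highest base plus $2,000 per additional charge. Highest is credit-card fraud at $15,400; 3 additional charges → +$6,000. Combined base = $21,400.
Any prior felony conviction (+100%): $21,400 × 2 = $42,800.
Offense committed while on probation or parole (+60%): $42,800 × 1.6 = $68,480.
Voluntary surrender to law enforcement (−5%): $68,480 × 0.95 = $65,056.
$65,056 is within the $250,000 maximum.

$65,056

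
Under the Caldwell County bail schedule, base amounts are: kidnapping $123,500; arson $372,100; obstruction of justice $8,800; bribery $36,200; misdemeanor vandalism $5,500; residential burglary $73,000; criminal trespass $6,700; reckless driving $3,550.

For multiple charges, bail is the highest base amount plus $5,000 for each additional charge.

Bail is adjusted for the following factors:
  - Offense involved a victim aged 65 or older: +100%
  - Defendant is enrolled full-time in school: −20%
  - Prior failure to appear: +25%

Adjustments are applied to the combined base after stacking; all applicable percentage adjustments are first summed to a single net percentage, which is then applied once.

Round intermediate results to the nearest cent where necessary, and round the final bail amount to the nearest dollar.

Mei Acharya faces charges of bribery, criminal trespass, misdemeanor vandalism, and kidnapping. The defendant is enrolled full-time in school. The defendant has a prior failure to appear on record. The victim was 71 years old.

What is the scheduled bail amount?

$283,925

Base amounts from the schedule: bribery $36,200; criminal trespass $6,700; misdemeanor vandalism $5,500; kidnapping $123,500.
Stacking rule: highest base plus $5,000 per additional charge. Highest is kidnapping at $123,500; 3 additional charges → +$15,000. Combined base = $138,500.
Net percentage adjustment: +100% −20% +25% = +105%. $138,500 × 2.05 = $283,925.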